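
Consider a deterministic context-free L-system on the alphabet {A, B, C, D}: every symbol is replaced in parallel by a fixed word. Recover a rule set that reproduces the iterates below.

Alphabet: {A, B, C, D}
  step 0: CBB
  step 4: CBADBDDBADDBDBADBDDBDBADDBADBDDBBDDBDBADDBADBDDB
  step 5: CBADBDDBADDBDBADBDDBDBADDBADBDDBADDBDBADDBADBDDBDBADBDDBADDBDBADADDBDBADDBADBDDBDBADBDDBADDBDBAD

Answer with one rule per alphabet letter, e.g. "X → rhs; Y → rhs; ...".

  step 4 ⇒ step 5: CBADBDDBADDBDBADBDDBDBADDBADBDDBBDDBDBADDBADBDDB ⇒ CB·AD·BD·DB·AD·DB·DB·AD·BD·DB·DB·AD·DB·AD·BD·DB·AD·DB·DB·AD·DB·AD·BD·DB·DB·AD·BD·DB·AD·DB·DB·AD·AD·DB·DB·AD·DB·AD·BD·DB·DB·AD·BD·DB·AD·DB·DB·AD
    A ↦ BD
    B ↦ AD
    C ↦ CB
    D ↦ DB

A->BD, B->AD, C->CB, D->DB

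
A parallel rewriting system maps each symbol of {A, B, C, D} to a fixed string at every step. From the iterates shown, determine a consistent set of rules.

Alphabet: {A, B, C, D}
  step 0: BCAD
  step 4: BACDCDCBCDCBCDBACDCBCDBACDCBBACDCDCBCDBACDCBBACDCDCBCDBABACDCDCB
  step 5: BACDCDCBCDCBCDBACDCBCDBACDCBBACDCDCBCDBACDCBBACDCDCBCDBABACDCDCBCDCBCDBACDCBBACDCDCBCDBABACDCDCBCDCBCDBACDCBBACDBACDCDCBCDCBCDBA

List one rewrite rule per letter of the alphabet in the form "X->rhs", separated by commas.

  step 4 ⇒ step 5: BACDCDCBCDCBCDBACDCBCDBACDCBBACDCDCBCDBACDCBBACDCDCBCDBABACDCDCB ⇒ BA·CD·CD·CB·CD·CB·CD·BA·CD·CB·CD·BA·CD·CB·BA·CD·CD·CB·CD·BA·CD·CB·BA·CD·CD·CB·CD·BA·BA·CD·CD·CB·CD·CB·CD·BA·CD·CB·BA·CD·CD·CB·CD·BA·BA·CD·CD·CB·CD·CB·CD·BA·CD·CB·BA·CD·BA·CD·CD·CB·CD·CB·CD·BA
    A ↦ CD
    B ↦ BA
    C ↦ CD
    D ↦ CB

A->CD, B->BA, C->CD, D->CB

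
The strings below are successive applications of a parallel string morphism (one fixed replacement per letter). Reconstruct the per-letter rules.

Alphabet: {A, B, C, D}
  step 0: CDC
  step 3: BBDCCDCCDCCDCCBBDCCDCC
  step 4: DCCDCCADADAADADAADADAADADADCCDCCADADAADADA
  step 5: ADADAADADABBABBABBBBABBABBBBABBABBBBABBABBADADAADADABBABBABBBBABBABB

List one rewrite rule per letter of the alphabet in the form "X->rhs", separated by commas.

  step 4 ⇒ step 5: DCCDCCADADAADADAADADAADADADCCDCCADADAADADA ⇒ A·DA·DA·A·DA·DA·BB·A·BB·A·BB·BB·A·BB·A·BB·BB·A·BB·A·BB·BB·A·BB·A·BB·A·DA·DA·A·DA·DA·BB·A·BB·A·BB·BB·A·BB·A·BB
    A ↦ BB
    C ↦ DA
    D ↦ A
  step 3 ⇒ step 4: BBDCCDCCDCCDCCBBDCCDCC ⇒ DCC·DCC·A·DA·DA·A·DA·DA·A·DA·DA·A·DA·DA·DCC·DCC·A·DA·DA·A·DA·DA
    B ↦ DCC

A->BB, B->DCC, C->DA, D->A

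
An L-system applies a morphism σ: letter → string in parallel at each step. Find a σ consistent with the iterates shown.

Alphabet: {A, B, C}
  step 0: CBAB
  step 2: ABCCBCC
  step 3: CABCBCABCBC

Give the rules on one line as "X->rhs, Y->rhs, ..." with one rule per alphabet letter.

  step 2 ⇒ step 3: ABCCBCC ⇒ C·A·BC·BC·A·BC·BC
    A ↦ C
    B ↦ A
    C ↦ BC

A->C, B->A, C->BC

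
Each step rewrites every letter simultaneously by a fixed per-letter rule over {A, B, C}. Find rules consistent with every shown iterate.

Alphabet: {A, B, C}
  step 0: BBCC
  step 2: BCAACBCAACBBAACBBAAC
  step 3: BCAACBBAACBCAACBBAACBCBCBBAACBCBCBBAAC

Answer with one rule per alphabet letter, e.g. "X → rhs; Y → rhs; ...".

A->B, B->BC, C->AAC

  step 2 ⇒ step 3: BCAACBCAACBBAACBBAAC ⇒ BC·AAC·B·B·AAC·BC·AAC·B·B·AAC·BC·BC·B·B·AAC·BC·BC·B·B·AAC
    A ↦ B
    B ↦ BC
    C ↦ AAC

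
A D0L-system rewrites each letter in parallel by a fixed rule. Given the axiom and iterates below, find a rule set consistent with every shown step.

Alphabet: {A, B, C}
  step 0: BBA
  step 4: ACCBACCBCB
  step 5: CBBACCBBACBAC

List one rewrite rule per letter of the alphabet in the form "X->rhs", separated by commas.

A->C, B->AC, C->B

  step 4 ⇒ step 5: ACCBACCBCB ⇒ C·B·B·AC·C·B·B·AC·B·AC
    A ↦ C
    B ↦ AC
    C ↦ B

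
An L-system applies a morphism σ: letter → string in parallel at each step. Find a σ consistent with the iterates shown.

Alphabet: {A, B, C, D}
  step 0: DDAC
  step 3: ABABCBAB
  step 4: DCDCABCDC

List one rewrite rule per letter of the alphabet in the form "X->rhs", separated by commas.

  step 3 ⇒ step 4: ABABCBAB ⇒ D·C·D·C·AB·C·D·C
    A ↦ D
    B ↦ C
    C ↦ AB
    D ↦ B  (constrained at step 0)

A->D, B->C, C->AB, D->B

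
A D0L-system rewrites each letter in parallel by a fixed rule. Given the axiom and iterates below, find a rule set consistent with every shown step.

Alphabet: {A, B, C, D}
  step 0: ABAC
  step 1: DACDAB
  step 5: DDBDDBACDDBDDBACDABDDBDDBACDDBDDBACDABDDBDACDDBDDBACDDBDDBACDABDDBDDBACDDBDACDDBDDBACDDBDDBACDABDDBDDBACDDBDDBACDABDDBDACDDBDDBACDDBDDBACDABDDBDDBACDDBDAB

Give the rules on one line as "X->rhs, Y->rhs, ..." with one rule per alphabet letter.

  step 0 ⇒ step 1: ABAC ⇒ D·AC·D·AB
    A ↦ D
    B ↦ AC
    C ↦ AB
    D ↦ DDB  (constrained at step 1)

A->D, B->AC, C->AB, D->DDB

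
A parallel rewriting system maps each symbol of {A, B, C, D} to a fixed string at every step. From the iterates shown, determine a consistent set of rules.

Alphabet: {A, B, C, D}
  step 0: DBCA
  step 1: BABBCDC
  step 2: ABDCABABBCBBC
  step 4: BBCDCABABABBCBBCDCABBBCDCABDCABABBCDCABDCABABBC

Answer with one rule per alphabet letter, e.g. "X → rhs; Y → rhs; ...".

  step 1 ⇒ step 2: BABBCDC ⇒ AB·DC·AB·AB·BC·B·BC
    A ↦ DC
    B ↦ AB
    C ↦ BC
    D ↦ B

A->DC, B->AB, C->BC, D->B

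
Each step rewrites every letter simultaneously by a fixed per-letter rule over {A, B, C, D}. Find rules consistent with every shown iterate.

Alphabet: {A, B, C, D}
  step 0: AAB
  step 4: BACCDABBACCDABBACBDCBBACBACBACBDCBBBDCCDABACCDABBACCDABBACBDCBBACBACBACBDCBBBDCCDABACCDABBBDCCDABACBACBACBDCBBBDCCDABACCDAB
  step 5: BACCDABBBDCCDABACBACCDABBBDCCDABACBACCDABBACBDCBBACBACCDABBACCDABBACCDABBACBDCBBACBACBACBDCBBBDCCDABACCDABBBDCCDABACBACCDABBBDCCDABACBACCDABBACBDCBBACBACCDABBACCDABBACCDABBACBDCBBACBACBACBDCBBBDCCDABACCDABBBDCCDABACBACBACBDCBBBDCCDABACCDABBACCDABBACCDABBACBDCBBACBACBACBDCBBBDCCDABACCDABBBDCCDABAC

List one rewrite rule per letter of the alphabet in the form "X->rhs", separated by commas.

A->CDA, B->BAC, C->B, D->BDC

  step 4 ⇒ step 5: BACCDABBACCDABBACBDCBBACBACBACBDCBBBDCCDABACCDABBACCDABBACBDCBBACBACBACBDCBBBDCCDABACCDABBBDCCDABACBACBACBDCBBBDCCDABACCDAB ⇒ BAC·CDA·B·B·BDC·CDA·BAC·BAC·CDA·B·B·BDC·CDA·BAC·BAC·CDA·B·BAC·BDC·B·BAC·BAC·CDA·B·BAC·CDA·B·BAC·CDA·B·BAC·BDC·B·BAC·BAC·BAC·BDC·B·B·BDC·CDA·BAC·CDA·B·B·BDC·CDA·BAC·BAC·CDA·B·B·BDC·CDA·BAC·BAC·CDA·B·BAC·BDC·B·BAC·BAC·CDA·B·BAC·CDA·B·BAC·CDA·B·BAC·BDC·B·BAC·BAC·BAC·BDC·B·B·BDC·CDA·BAC·CDA·B·B·BDC·CDA·BAC·BAC·BAC·BDC·B·B·BDC·CDA·BAC·CDA·B·BAC·CDA·B·BAC·CDA·B·BAC·BDC·B·BAC·BAC·BAC·BDC·B·B·BDC·CDA·BAC·CDA·B·B·BDC·CDA·BAC
    A ↦ CDA
    B ↦ BAC
    C ↦ B
    D ↦ BDC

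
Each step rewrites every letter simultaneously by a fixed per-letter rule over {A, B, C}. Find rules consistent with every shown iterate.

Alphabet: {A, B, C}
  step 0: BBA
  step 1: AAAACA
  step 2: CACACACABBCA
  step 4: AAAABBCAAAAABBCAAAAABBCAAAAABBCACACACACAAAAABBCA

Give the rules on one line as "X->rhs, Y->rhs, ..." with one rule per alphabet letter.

  step 1 ⇒ step 2: AAAACA ⇒ CA·CA·CA·CA·BB·CA
    A ↦ CA
    C ↦ BB
  step 0 ⇒ step 1: BBA ⇒ AA·AA·CA
    B ↦ AA

A->CA, B->AA, C->BB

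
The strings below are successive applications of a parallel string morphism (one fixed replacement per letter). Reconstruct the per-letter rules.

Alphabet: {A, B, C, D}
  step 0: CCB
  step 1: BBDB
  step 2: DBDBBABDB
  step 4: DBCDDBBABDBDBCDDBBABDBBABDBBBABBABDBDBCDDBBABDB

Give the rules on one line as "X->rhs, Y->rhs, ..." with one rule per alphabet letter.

A->CD, B->DB, C->B, D->BAB

  step 1 ⇒ step 2: BBDB ⇒ DB·DB·BAB·DB
    B ↦ DB
    D ↦ BAB
    A ↦ CD  (constrained at step 2)
  step 0 ⇒ step 1: CCB ⇒ B·B·DB
    C ↦ B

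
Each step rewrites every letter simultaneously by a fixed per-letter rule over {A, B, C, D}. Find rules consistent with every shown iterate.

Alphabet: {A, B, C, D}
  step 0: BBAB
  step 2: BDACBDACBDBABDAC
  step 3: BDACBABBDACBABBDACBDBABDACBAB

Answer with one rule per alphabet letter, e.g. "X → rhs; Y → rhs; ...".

A->BA, B->BD, C->B, D->AC

  step 2 ⇒ step 3: BDACBDACBDBABDAC ⇒ BD·AC·BA·B·BD·AC·BA·B·BD·AC·BD·BA·BD·AC·BA·B
    A ↦ BA
    B ↦ BD
    C ↦ B
    D ↦ AC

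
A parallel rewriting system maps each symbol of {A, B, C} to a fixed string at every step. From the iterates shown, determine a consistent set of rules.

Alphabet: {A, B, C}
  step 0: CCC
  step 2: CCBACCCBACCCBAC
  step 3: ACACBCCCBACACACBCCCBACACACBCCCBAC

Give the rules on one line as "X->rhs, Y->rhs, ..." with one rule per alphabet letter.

  step 2 ⇒ step 3: CCBACCCBACCCBAC ⇒ AC·AC·BC·CCB·AC·AC·AC·BC·CCB·AC·AC·AC·BC·CCB·AC
    A ↦ CCB
    B ↦ BC
    C ↦ AC

A->CCB, B->BC, C->AC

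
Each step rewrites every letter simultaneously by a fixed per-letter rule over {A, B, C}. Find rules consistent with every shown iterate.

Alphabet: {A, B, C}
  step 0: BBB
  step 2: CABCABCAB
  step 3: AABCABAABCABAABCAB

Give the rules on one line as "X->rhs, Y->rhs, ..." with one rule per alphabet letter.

  step 2 ⇒ step 3: CABCABCAB ⇒ AAB·C·AB·AAB·C·AB·AAB·C·AB
    A ↦ C
    B ↦ AB
    C ↦ AAB

A->C, B->AB, C->AAB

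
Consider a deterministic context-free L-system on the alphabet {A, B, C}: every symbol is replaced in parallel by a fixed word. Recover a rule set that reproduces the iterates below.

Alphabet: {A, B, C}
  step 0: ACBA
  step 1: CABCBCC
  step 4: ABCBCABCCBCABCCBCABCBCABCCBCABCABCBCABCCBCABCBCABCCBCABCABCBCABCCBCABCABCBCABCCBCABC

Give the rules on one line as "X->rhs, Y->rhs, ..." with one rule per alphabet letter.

A->C, B->BC, C->ABC

  step 0 ⇒ step 1: ACBA ⇒ C·ABC·BC·C
    A ↦ C
    B ↦ BC
    C ↦ ABC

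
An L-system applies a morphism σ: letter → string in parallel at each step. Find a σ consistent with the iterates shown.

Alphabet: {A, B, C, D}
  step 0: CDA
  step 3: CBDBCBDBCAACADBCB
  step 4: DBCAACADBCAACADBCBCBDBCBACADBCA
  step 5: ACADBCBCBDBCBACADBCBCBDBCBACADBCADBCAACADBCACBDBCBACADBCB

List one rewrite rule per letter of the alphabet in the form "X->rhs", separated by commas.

  step 4 ⇒ step 5: DBCAACADBCAACADBCBCBDBCBACADBCA ⇒ A·CA·DB·CB·CB·DB·CB·A·CA·DB·CB·CB·DB·CB·A·CA·DB·CA·DB·CA·A·CA·DB·CA·CB·DB·CB·A·CA·DB·CB
    A ↦ CB
    B ↦ CA
    C ↦ DB
    D ↦ A

A->CB, B->CA, C->DB, D->A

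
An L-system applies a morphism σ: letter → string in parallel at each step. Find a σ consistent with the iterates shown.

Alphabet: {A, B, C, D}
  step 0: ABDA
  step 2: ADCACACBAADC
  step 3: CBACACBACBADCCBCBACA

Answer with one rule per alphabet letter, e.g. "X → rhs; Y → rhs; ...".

A->CB, B->DC, C->A, D->AC

  step 2 ⇒ step 3: ADCACACBAADC ⇒ CB·AC·A·CB·A·CB·A·DC·CB·CB·AC·A
    A ↦ CB
    B ↦ DC
    C ↦ A
    D ↦ AC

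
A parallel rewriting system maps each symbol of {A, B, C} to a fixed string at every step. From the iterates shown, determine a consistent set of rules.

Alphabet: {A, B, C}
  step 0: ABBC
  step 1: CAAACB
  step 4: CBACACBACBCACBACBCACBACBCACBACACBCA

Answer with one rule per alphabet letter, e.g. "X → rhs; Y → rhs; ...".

  step 0 ⇒ step 1: ABBC ⇒ CA·A·A·CB
    A ↦ CA
    B ↦ A
    C ↦ CB

A->CA, B->A, C->CB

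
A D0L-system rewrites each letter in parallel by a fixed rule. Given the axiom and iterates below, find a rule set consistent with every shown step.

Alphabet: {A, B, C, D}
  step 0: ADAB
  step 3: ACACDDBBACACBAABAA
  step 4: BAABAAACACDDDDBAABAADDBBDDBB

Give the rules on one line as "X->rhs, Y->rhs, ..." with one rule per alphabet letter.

  step 3 ⇒ step 4: ACACDDBBACACBAABAA ⇒ B·AA·B·AA·AC·AC·DD·DD·B·AA·B·AA·DD·B·B·DD·B·B
    A ↦ B
    B ↦ DD
    C ↦ AA
    D ↦ AC

A->B, B->DD, C->AA, D->AC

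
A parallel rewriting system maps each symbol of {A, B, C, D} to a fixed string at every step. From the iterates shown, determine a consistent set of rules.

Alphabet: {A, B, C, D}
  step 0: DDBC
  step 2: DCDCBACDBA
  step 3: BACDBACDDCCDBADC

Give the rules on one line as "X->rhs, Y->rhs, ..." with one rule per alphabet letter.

A->C, B->D, C->CD, D->BA

  step 2 ⇒ step 3: DCDCBACDBA ⇒ BA·CD·BA·CD·D·C·CD·BA·D·C
    A ↦ C
    B ↦ D
    C ↦ CD
    D ↦ BA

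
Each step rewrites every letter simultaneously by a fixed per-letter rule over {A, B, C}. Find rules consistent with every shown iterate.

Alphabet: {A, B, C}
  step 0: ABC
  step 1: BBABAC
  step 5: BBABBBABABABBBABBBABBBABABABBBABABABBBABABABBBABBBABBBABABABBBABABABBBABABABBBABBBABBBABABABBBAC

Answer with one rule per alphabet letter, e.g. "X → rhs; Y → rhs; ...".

A->BB, B->AB, C->AC

  step 0 ⇒ step 1: ABC ⇒ BB·AB·AC
    A ↦ BB
    B ↦ AB
    C ↦ AC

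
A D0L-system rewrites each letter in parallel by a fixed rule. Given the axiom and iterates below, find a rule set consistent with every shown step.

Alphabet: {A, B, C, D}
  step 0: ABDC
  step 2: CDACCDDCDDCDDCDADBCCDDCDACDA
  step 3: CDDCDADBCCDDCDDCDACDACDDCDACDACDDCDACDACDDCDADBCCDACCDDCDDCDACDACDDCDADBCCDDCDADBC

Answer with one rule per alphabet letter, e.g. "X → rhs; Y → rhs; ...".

  step 2 ⇒ step 3: CDACCDDCDDCDDCDADBCCDDCDACDA ⇒ CDD·CDA·DBC·CDD·CDD·CDA·CDA·CDD·CDA·CDA·CDD·CDA·CDA·CDD·CDA·DBC·CDA·C·CDD·CDD·CDA·CDA·CDD·CDA·DBC·CDD·CDA·DBC
    A ↦ DBC
    B ↦ C
    C ↦ CDD
    D ↦ CDA

A->DBC, B->C, C->CDD, D->CDA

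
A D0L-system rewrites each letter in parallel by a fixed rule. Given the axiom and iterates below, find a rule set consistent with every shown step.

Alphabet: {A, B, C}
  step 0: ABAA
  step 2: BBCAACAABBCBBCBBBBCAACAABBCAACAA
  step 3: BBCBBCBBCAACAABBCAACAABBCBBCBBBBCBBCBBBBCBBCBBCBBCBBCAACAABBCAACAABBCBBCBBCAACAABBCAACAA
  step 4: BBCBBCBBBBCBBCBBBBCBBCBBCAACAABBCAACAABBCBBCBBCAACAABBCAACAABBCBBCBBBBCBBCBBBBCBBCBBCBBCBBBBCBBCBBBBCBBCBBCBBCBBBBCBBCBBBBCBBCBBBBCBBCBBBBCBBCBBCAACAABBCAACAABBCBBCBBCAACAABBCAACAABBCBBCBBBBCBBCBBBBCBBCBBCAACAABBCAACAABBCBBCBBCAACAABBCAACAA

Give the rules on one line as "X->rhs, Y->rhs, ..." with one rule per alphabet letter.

  step 3 ⇒ step 4: BBCBBCBBCAACAABBCAACAABBCBBCBBBBCBBCBBBBCBBCBBCBBCBBCAACAABBCAACAABBCBBCBBCAACAABBCAACAA ⇒ BBC·BBC·BB·BBC·BBC·BB·BBC·BBC·BB·CAA·CAA·BB·CAA·CAA·BBC·BBC·BB·CAA·CAA·BB·CAA·CAA·BBC·BBC·BB·BBC·BBC·BB·BBC·BBC·BBC·BBC·BB·BBC·BBC·BB·BBC·BBC·BBC·BBC·BB·BBC·BBC·BB·BBC·BBC·BB·BBC·BBC·BB·BBC·BBC·BB·CAA·CAA·BB·CAA·CAA·BBC·BBC·BB·CAA·CAA·BB·CAA·CAA·BBC·BBC·BB·BBC·BBC·BB·BBC·BBC·BB·CAA·CAA·BB·CAA·CAA·BBC·BBC·BB·CAA·CAA·BB·CAA·CAA
    A ↦ CAA
    B ↦ BBC
    C ↦ BB

A->CAA, B->BBC, C->BB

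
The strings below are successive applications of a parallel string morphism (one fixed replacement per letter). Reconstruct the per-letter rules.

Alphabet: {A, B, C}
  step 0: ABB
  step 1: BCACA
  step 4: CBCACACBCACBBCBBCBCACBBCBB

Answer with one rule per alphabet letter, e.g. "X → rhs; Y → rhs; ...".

A->B, B->CA, C->CB

  step 0 ⇒ step 1: ABB ⇒ B·CA·CA
    A ↦ B
    B ↦ CA
    C ↦ CB  (constrained at step 1)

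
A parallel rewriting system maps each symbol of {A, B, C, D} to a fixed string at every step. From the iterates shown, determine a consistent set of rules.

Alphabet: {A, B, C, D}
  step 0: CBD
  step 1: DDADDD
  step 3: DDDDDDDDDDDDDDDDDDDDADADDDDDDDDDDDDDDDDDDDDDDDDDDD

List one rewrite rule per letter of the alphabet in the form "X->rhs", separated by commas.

  step 0 ⇒ step 1: CBD ⇒ D·DA·DDD
    B ↦ DA
    C ↦ D
    D ↦ DDD
    A ↦ CBB  (constrained at step 1)

A->CBB, B->DA, C->D, D->DDD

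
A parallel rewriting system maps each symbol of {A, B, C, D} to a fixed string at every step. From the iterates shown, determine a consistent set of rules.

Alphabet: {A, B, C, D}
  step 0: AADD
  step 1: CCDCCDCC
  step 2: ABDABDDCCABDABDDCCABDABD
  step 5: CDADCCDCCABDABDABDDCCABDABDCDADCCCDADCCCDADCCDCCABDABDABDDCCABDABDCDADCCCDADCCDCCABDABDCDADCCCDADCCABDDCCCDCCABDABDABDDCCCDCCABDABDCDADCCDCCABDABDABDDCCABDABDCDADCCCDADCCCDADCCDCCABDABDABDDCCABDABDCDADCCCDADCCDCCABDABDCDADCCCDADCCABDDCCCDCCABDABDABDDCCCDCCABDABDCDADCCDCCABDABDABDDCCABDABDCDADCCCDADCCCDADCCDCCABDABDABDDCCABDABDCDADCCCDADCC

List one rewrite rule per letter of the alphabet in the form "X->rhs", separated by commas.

A->C, B->DA, C->ABD, D->DCC

  step 1 ⇒ step 2: CCDCCDCC ⇒ ABD·ABD·DCC·ABD·ABD·DCC·ABD·ABD
    C ↦ ABD
    D ↦ DCC
  step 0 ⇒ step 1: AADD ⇒ C·C·DCC·DCC
    A ↦ C
    B ↦ DA  (constrained at step 2)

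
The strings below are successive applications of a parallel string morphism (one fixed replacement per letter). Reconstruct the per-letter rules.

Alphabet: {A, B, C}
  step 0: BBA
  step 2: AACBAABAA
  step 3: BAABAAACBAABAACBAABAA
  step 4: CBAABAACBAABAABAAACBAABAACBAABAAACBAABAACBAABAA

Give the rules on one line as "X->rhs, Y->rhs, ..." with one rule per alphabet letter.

A->BAA, B->C, C->A

  step 3 ⇒ step 4: BAABAAACBAABAACBAABAA ⇒ C·BAA·BAA·C·BAA·BAA·BAA·A·C·BAA·BAA·C·BAA·BAA·A·C·BAA·BAA·C·BAA·BAA
    A ↦ BAA
    B ↦ C
    C ↦ A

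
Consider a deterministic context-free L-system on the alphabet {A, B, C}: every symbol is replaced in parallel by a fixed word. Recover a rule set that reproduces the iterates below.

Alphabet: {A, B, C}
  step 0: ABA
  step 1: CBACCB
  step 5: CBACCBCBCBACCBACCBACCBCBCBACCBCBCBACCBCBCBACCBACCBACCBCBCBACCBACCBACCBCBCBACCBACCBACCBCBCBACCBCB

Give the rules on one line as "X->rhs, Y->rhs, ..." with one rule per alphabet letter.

A->CB, B->AC, C->CB

  step 0 ⇒ step 1: ABA ⇒ CB·AC·CB
    A ↦ CB
    B ↦ AC
    C ↦ CB  (constrained at step 1)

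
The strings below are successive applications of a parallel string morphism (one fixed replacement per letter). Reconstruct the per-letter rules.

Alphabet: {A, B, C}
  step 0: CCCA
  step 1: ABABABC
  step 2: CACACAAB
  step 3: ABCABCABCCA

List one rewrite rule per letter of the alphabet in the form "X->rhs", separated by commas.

A->C, B->A, C->AB

  step 2 ⇒ step 3: CACACAAB ⇒ AB·C·AB·C·AB·C·C·A
    A ↦ C
    B ↦ A
    C ↦ AB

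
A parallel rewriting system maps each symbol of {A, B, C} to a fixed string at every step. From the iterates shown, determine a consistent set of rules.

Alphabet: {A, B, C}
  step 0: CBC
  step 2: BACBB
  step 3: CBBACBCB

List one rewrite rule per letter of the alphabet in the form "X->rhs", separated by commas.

  step 2 ⇒ step 3: BACBB ⇒ CB·B·A·CB·CB
    A ↦ B
    B ↦ CB
    C ↦ A

A->B, B->CB, C->A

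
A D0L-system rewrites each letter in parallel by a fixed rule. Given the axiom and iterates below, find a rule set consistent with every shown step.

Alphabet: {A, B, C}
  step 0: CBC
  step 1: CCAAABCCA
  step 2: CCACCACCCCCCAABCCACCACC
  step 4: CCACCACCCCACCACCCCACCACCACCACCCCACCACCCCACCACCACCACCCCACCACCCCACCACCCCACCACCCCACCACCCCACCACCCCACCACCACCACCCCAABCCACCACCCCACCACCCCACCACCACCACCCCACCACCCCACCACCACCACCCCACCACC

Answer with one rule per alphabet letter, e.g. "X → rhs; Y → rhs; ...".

  step 1 ⇒ step 2: CCAAABCCA ⇒ CCA·CCA·CC·CC·CC·AAB·CCA·CCA·CC
    A ↦ CC
    B ↦ AAB
    C ↦ CCA

A->CC, B->AAB, C->CCA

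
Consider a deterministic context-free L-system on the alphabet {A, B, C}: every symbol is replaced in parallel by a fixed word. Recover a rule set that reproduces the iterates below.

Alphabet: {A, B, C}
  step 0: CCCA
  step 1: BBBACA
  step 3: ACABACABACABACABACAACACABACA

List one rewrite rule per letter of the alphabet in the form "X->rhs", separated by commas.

A->ACA, B->AC, C->B

  step 0 ⇒ step 1: CCCA ⇒ B·B·B·ACA
    A ↦ ACA
    C ↦ B
    B ↦ AC  (constrained at step 1)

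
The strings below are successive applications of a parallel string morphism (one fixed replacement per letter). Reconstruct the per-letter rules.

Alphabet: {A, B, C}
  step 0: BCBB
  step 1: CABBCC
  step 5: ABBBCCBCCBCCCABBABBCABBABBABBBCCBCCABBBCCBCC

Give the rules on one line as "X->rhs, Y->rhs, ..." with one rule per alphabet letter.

  step 0 ⇒ step 1: BCBB ⇒ C·ABB·C·C
    B ↦ C
    C ↦ ABB
    A ↦ B  (constrained at step 1)

A->B, B->C, C->ABB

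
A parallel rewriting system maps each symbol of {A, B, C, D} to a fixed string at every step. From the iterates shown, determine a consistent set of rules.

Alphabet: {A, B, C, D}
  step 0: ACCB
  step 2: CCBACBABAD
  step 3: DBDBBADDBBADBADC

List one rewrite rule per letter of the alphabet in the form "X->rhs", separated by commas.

A->D, B->BA, C->DB, D->C

  step 2 ⇒ step 3: CCBACBABAD ⇒ DB·DB·BA·D·DB·BA·D·BA·D·C
    A ↦ D
    B ↦ BA
    C ↦ DB
    D ↦ C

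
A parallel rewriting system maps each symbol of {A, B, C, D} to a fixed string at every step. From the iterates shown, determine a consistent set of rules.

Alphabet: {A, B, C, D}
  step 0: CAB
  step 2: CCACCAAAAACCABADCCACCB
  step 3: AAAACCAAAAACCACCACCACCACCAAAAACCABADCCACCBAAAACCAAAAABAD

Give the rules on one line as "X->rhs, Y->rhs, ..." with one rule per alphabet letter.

  step 2 ⇒ step 3: CCACCAAAAACCABADCCACCB ⇒ AA·AA·CCA·AA·AA·CCA·CCA·CCA·CCA·CCA·AA·AA·CCA·BAD·CCA·CCB·AA·AA·CCA·AA·AA·BAD
    A ↦ CCA
    B ↦ BAD
    C ↦ AA
    D ↦ CCB

A->CCA, B->BAD, C->AA, D->CCB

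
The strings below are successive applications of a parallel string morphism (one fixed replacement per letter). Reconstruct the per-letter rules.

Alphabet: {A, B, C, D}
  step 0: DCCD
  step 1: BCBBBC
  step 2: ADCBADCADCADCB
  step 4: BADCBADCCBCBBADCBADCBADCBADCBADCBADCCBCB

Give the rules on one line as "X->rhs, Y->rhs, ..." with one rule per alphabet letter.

A->C, B->ADC, C->B, D->BC

  step 1 ⇒ step 2: BCBBBC ⇒ ADC·B·ADC·ADC·ADC·B
    B ↦ ADC
    C ↦ B
    A ↦ C  (constrained at step 2)
  step 0 ⇒ step 1: DCCD ⇒ BC·B·B·BC
    D ↦ BC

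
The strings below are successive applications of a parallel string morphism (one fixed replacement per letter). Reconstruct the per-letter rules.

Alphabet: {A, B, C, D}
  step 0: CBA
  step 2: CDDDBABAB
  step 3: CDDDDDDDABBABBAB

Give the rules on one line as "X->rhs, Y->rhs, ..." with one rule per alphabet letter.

A->B, B->AB, C->CD, D->DD

  step 2 ⇒ step 3: CDDDBABAB ⇒ CD·DD·DD·DD·AB·B·AB·B·AB
    A ↦ B
    B ↦ AB
    C ↦ CD
    D ↦ DD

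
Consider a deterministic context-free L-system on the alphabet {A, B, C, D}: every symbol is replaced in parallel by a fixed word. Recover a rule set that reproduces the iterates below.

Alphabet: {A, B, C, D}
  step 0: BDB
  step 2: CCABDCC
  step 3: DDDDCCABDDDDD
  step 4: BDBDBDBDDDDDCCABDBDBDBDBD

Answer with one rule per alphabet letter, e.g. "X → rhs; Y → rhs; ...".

A->CC, B->A, C->DD, D->BD

  step 3 ⇒ step 4: DDDDCCABDDDDD ⇒ BD·BD·BD·BD·DD·DD·CC·A·BD·BD·BD·BD·BD
    A ↦ CC
    B ↦ A
    C ↦ DD
    D ↦ BD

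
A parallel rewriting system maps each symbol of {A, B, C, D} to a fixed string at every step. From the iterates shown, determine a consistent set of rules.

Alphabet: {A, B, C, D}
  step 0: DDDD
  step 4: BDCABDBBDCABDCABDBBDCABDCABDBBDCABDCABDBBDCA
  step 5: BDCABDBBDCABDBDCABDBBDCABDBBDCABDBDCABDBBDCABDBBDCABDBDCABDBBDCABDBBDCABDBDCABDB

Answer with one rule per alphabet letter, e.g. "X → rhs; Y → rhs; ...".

  step 4 ⇒ step 5: BDCABDBBDCABDCABDBBDCABDCABDBBDCABDCABDBBDCA ⇒ BD·CA·BD·B·BD·CA·BD·BD·CA·BD·B·BD·CA·BD·B·BD·CA·BD·BD·CA·BD·B·BD·CA·BD·B·BD·CA·BD·BD·CA·BD·B·BD·CA·BD·B·BD·CA·BD·BD·CA·BD·B
    A ↦ B
    B ↦ BD
    C ↦ BD
    D ↦ CA

A->B, B->BD, C->BD, D->CA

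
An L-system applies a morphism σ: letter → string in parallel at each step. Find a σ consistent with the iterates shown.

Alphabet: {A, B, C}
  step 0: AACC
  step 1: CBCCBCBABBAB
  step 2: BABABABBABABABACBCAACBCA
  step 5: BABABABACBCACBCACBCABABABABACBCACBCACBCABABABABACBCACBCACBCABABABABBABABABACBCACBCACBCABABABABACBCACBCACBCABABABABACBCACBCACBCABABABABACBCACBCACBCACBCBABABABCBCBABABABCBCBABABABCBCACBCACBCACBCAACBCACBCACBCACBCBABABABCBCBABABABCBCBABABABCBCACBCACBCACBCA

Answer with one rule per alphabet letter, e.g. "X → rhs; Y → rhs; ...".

A->CBC, B->A, C->BAB

  step 1 ⇒ step 2: CBCCBCBABBAB ⇒ BAB·A·BAB·BAB·A·BAB·A·CBC·A·A·CBC·A
    A ↦ CBC
    B ↦ A
    C ↦ BAB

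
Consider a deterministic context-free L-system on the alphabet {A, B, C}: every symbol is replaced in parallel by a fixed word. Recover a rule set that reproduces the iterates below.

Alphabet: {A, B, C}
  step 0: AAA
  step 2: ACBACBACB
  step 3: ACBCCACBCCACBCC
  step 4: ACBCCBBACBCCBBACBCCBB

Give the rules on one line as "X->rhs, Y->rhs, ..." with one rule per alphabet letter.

  step 3 ⇒ step 4: ACBCCACBCCACBCC ⇒ AC·B·CC·B·B·AC·B·CC·B·B·AC·B·CC·B·B
    A ↦ AC
    B ↦ CC
    C ↦ B

A->AC, B->CC, C->B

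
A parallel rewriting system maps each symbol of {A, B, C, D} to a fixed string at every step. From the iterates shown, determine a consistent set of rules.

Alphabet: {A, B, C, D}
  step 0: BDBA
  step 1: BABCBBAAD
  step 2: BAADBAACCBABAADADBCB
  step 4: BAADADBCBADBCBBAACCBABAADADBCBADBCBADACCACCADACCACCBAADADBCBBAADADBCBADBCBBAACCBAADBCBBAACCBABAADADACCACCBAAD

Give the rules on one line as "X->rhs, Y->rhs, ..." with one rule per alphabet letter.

A->AD, B->BA, C->ACC, D->BCB

  step 1 ⇒ step 2: BABCBBAAD ⇒ BA·AD·BA·ACC·BA·BA·AD·AD·BCB
    A ↦ AD
    B ↦ BA
    C ↦ ACC
    D ↦ BCB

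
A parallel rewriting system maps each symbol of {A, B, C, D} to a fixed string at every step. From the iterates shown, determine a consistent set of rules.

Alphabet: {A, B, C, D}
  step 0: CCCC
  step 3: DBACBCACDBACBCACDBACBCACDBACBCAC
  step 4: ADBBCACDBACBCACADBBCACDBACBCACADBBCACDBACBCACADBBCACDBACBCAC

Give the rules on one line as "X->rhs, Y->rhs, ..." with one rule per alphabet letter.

A->BC, B->DB, C->AC, D->A

  step 3 ⇒ step 4: DBACBCACDBACBCACDBACBCACDBACBCAC ⇒ A·DB·BC·AC·DB·AC·BC·AC·A·DB·BC·AC·DB·AC·BC·AC·A·DB·BC·AC·DB·AC·BC·AC·A·DB·BC·AC·DB·AC·BC·AC
    A ↦ BC
    B ↦ DB
    C ↦ AC
    D ↦ A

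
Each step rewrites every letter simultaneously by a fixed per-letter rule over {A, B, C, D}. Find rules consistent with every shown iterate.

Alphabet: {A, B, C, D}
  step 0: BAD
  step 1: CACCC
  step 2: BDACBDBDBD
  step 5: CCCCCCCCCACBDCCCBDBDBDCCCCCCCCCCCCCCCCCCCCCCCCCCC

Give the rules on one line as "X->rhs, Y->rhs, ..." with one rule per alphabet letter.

  step 1 ⇒ step 2: CACCC ⇒ BD·AC·BD·BD·BD
    A ↦ AC
    C ↦ BD
  step 0 ⇒ step 1: BAD ⇒ C·AC·CC
    B ↦ C
  step 0 ⇒ step 1: BAD ⇒ C·AC·CC
    D ↦ CC

A->AC, B->C, C->BD, D->CC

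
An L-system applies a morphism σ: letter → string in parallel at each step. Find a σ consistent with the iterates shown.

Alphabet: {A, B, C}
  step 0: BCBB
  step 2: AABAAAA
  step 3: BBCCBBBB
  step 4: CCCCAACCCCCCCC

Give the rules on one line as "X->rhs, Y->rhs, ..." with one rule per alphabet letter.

  step 3 ⇒ step 4: BBCCBBBB ⇒ CC·CC·A·A·CC·CC·CC·CC
    B ↦ CC
    C ↦ A
  step 2 ⇒ step 3: AABAAAA ⇒ B·B·CC·B·B·B·B
    A ↦ B

A->B, B->CC, C->A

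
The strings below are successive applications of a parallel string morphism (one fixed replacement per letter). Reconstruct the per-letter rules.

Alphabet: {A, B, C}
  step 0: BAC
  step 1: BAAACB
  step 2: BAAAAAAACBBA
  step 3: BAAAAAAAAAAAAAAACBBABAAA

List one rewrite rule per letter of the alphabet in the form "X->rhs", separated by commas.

  step 2 ⇒ step 3: BAAAAAAACBBA ⇒ BA·AA·AA·AA·AA·AA·AA·AA·CB·BA·BA·AA
    A ↦ AA
    B ↦ BA
    C ↦ CB

A->AA, B->BA, C->CB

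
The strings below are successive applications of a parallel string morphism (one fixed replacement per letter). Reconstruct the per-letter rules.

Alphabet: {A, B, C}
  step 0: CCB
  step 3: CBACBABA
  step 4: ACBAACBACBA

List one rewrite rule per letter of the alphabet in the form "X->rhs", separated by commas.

  step 3 ⇒ step 4: CBACBABA ⇒ A·C·BA·A·C·BA·C·BA
    A ↦ BA
    B ↦ C
    C ↦ A

A->BA, B->C, C->A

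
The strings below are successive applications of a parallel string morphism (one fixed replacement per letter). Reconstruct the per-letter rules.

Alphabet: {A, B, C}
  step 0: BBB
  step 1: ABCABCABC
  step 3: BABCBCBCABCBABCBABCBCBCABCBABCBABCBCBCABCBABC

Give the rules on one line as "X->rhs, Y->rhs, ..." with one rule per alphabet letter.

  step 0 ⇒ step 1: BBB ⇒ ABC·ABC·ABC
    B ↦ ABC
    A ↦ CBC  (constrained at step 1)
    C ↦ B  (constrained at step 1)

A->CBC, B->ABC, C->B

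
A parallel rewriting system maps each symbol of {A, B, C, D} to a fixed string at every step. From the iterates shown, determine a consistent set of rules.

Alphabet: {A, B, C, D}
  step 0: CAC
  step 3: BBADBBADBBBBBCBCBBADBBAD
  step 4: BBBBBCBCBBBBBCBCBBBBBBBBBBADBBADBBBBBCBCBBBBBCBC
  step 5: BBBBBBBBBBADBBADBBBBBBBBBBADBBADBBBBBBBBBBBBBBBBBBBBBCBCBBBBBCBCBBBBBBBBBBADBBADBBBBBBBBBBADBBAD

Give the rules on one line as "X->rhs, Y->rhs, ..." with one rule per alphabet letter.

A->BC, B->BB, C->AD, D->BC

  step 4 ⇒ step 5: BBBBBCBCBBBBBCBCBBBBBBBBBBADBBADBBBBBCBCBBBBBCBC ⇒ BB·BB·BB·BB·BB·AD·BB·AD·BB·BB·BB·BB·BB·AD·BB·AD·BB·BB·BB·BB·BB·BB·BB·BB·BB·BB·BC·BC·BB·BB·BC·BC·BB·BB·BB·BB·BB·AD·BB·AD·BB·BB·BB·BB·BB·AD·BB·AD
    A ↦ BC
    B ↦ BB
    C ↦ AD
    D ↦ BC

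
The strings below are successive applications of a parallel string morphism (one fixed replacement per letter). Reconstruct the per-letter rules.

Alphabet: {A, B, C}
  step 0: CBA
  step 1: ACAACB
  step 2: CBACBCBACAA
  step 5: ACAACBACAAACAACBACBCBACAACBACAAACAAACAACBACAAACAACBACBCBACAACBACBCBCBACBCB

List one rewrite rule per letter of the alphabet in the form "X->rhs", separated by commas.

  step 1 ⇒ step 2: ACAACB ⇒ CB·A·CB·CB·A·CAA
    A ↦ CB
    B ↦ CAA
    C ↦ A

A->CB, B->CAA, C->A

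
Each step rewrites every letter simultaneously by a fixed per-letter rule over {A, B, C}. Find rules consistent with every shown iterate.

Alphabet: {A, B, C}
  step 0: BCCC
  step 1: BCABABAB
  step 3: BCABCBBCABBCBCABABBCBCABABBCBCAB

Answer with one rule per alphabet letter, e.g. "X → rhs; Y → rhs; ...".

A->CB, B->BC, C->AB

  step 0 ⇒ step 1: BCCC ⇒ BC·AB·AB·AB
    B ↦ BC
    C ↦ AB
    A ↦ CB  (constrained at step 1)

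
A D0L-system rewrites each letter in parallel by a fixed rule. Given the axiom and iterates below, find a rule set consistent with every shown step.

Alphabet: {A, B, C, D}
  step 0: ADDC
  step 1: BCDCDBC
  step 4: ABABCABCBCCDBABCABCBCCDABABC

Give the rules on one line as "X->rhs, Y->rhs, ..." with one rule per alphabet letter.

A->B, B->A, C->BC, D->CD

  step 0 ⇒ step 1: ADDC ⇒ B·CD·CD·BC
    A ↦ B
    C ↦ BC
    D ↦ CD
    B ↦ A  (constrained at step 1)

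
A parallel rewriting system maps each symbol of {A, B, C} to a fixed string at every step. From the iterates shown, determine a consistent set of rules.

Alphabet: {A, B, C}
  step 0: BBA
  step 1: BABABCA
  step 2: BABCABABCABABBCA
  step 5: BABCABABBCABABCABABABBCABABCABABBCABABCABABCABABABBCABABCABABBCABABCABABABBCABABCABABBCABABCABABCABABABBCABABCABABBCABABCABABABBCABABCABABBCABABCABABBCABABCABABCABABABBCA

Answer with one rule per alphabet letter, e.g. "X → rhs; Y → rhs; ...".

  step 1 ⇒ step 2: BABABCA ⇒ BA·BCA·BA·BCA·BA·B·BCA
    A ↦ BCA
    B ↦ BA
    C ↦ B

A->BCA, B->BA, C->B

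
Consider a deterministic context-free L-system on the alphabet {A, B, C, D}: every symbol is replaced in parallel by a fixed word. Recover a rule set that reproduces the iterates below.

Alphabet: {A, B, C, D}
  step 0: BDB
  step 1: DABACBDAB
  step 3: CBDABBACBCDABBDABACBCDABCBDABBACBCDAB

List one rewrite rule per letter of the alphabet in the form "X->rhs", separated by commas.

A->C, B->DAB, C->B, D->ACB

  step 0 ⇒ step 1: BDB ⇒ DAB·ACB·DAB
    B ↦ DAB
    D ↦ ACB
    A ↦ C  (constrained at step 1)
    C ↦ B  (constrained at step 1)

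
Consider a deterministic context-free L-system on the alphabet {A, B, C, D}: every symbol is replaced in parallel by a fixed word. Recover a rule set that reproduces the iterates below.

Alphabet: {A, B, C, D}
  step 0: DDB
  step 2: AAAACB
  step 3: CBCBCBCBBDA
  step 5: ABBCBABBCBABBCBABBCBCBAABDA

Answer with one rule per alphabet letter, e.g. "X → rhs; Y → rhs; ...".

  step 2 ⇒ step 3: AAAACB ⇒ CB·CB·CB·CB·BD·A
    A ↦ CB
    B ↦ A
    C ↦ BD
    D ↦ BB  (constrained at step 0)

A->CB, B->A, C->BD, D->BB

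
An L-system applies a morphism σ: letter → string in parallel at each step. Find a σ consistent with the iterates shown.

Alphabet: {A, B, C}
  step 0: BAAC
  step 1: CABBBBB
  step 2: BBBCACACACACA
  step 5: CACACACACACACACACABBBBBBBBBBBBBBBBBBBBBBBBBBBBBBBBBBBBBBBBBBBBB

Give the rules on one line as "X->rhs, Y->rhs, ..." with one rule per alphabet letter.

  step 1 ⇒ step 2: CABBBBB ⇒ B·BB·CA·CA·CA·CA·CA
    A ↦ BB
    B ↦ CA
    C ↦ B

A->BB, B->CA, C->B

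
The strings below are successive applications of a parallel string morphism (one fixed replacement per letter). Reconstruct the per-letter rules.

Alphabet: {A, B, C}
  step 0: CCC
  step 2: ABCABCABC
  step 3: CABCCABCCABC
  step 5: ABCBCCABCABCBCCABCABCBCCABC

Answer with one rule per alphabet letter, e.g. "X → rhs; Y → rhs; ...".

A->C, B->A, C->BC

  step 2 ⇒ step 3: ABCABCABC ⇒ C·A·BC·C·A·BC·C·A·BC
    A ↦ C
    B ↦ A
    C ↦ BC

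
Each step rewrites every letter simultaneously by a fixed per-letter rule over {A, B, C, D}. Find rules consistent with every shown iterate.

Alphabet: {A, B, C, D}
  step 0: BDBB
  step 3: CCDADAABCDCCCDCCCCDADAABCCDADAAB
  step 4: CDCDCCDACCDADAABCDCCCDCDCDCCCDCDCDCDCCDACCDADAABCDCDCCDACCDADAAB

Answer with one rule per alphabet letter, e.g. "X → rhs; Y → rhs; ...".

  step 3 ⇒ step 4: CCDADAABCDCCCDCCCCDADAABCCDADAAB ⇒ CD·CD·CC·DA·CC·DA·DA·AB·CD·CC·CD·CD·CD·CC·CD·CD·CD·CD·CC·DA·CC·DA·DA·AB·CD·CD·CC·DA·CC·DA·DA·AB
    A ↦ DA
    B ↦ AB
    C ↦ CD
    D ↦ CC

A->DA, B->AB, C->CD, D->CC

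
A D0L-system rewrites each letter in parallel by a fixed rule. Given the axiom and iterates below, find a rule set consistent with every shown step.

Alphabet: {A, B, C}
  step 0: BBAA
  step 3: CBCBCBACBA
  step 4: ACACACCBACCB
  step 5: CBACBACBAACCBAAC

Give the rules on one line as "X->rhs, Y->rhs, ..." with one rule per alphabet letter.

  step 4 ⇒ step 5: ACACACCBACCB ⇒ CB·A·CB·A·CB·A·A·C·CB·A·A·C
    A ↦ CB
    B ↦ C
    C ↦ A

A->CB, B->C, C->A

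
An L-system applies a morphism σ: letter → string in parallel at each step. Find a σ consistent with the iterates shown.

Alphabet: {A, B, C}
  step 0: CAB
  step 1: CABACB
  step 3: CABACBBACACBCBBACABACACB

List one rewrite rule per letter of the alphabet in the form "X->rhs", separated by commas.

  step 0 ⇒ step 1: CAB ⇒ CA·BA·CB
    A ↦ BA
    B ↦ CB
    C ↦ CA

A->BA, B->CB, C->CA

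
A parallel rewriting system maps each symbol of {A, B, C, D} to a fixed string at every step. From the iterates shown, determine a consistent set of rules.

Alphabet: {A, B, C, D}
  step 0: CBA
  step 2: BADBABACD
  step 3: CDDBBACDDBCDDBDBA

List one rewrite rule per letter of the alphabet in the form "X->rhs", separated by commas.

  step 2 ⇒ step 3: BADBABACD ⇒ CD·DB·BA·CD·DB·CD·DB·D·BA
    A ↦ DB
    B ↦ CD
    C ↦ D
    D ↦ BA

A->DB, B->CD, C->D, D->BA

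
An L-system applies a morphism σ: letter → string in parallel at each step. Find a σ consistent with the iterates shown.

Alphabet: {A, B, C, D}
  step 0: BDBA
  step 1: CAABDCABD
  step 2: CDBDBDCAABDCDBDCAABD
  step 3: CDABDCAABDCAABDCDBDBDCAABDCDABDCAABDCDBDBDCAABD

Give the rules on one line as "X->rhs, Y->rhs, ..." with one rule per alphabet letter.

A->BD, B->CA, C->CD, D->ABD

  step 2 ⇒ step 3: CDBDBDCAABDCDBDCAABD ⇒ CD·ABD·CA·ABD·CA·ABD·CD·BD·BD·CA·ABD·CD·ABD·CA·ABD·CD·BD·BD·CA·ABD
    A ↦ BD
    B ↦ CA
    C ↦ CD
    D ↦ ABD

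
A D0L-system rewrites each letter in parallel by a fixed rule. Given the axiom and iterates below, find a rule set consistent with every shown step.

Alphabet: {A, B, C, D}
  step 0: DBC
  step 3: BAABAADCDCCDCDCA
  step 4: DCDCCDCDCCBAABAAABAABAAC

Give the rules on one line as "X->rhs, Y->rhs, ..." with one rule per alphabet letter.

  step 3 ⇒ step 4: BAABAADCDCCDCDCA ⇒ DCD·C·C·DCD·C·C·BA·A·BA·A·A·BA·A·BA·A·C
    A ↦ C
    B ↦ DCD
    C ↦ A
    D ↦ BA

A->C, B->DCD, C->A, D->BA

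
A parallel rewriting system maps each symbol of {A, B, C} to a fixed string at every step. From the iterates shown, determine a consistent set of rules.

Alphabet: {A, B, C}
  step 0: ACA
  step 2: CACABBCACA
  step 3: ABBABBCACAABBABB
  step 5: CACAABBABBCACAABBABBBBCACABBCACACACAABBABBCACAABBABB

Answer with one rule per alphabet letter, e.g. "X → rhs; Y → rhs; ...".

A->BB, B->CA, C->A

  step 2 ⇒ step 3: CACABBCACA ⇒ A·BB·A·BB·CA·CA·A·BB·A·BB
    A ↦ BB
    B ↦ CA
    C ↦ A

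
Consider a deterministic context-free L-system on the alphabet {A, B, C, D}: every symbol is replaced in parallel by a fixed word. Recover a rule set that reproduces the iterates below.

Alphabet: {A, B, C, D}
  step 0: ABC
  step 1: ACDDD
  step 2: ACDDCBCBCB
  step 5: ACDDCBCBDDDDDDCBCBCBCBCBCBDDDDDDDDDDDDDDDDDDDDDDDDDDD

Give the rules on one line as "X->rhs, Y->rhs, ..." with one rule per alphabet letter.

A->AC, B->D, C->DD, D->CB

  step 1 ⇒ step 2: ACDDD ⇒ AC·DD·CB·CB·CB
    A ↦ AC
    C ↦ DD
    D ↦ CB
  step 0 ⇒ step 1: ABC ⇒ AC·D·DD
    B ↦ D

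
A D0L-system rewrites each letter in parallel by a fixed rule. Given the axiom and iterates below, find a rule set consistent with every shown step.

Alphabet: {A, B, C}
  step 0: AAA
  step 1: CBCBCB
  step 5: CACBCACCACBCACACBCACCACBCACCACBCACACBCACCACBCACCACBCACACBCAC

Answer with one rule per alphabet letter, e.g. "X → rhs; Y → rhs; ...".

A->CB, B->C, C->CA

  step 0 ⇒ step 1: AAA ⇒ CB·CB·CB
    A ↦ CB
    B ↦ C  (constrained at step 1)
    C ↦ CA  (constrained at step 1)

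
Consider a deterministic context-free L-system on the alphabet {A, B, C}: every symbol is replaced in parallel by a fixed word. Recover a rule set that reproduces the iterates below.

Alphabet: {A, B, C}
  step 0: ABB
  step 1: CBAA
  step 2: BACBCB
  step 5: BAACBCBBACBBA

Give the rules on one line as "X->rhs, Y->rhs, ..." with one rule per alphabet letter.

A->CB, B->A, C->B

  step 1 ⇒ step 2: CBAA ⇒ B·A·CB·CB
    A ↦ CB
    B ↦ A
    C ↦ B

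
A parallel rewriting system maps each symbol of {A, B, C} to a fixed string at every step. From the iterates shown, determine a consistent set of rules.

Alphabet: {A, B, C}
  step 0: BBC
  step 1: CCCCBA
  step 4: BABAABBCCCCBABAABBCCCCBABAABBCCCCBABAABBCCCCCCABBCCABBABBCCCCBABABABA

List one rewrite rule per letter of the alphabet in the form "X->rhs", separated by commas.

A->ABB, B->CC, C->BA

  step 0 ⇒ step 1: BBC ⇒ CC·CC·BA
    B ↦ CC
    C ↦ BA
    A ↦ ABB  (constrained at step 1)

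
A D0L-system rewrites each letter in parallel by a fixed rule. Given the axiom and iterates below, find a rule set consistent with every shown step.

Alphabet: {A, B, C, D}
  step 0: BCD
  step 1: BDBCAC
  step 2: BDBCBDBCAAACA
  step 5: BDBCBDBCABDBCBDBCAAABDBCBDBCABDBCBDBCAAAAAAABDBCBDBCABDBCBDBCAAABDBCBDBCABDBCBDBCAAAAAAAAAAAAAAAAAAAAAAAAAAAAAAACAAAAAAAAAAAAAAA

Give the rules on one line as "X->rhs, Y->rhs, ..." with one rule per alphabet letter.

A->AA, B->BDB, C->CA, D->C

  step 1 ⇒ step 2: BDBCAC ⇒ BDB·C·BDB·CA·AA·CA
    A ↦ AA
    B ↦ BDB
    C ↦ CA
    D ↦ C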